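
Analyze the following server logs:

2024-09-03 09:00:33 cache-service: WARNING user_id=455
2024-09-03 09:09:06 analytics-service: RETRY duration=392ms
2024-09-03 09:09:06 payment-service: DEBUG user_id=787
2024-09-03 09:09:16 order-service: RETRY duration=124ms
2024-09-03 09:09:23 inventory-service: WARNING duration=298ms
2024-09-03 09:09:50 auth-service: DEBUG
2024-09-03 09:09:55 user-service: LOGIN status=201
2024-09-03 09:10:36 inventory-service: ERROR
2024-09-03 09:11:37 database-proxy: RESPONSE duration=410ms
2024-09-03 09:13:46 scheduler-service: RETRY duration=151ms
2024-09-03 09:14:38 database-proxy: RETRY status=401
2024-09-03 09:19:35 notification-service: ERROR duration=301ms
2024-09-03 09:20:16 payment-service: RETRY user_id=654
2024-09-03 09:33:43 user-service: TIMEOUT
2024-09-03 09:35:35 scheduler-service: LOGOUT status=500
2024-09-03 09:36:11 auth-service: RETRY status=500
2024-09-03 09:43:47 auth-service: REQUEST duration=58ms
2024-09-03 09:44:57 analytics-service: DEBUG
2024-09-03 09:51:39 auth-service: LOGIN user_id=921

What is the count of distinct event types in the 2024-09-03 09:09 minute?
4

To count unique event types:

1. Filter events in the minute starting at 2024-09-03 09:09
2. Extract event types from matching entries
3. Count unique types: 4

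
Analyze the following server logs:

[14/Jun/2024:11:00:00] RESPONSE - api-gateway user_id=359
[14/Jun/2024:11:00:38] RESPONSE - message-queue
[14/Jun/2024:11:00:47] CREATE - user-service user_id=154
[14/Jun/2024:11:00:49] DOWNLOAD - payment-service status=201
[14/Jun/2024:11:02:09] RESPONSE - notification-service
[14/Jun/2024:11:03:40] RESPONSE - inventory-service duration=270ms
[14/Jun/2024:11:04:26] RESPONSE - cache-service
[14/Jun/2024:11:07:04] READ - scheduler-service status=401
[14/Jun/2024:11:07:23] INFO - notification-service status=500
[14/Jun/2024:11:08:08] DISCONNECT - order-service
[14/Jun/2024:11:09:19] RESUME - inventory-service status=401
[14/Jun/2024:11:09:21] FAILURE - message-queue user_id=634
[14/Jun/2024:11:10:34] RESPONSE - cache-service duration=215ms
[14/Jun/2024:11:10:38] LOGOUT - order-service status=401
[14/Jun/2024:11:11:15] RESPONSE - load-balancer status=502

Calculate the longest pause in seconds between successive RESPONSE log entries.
368

To find the longest gap:

1. Extract all RESPONSE events in chronological order
2. Calculate time differences between consecutive events
3. Find the maximum difference
4. Longest gap: 368 seconds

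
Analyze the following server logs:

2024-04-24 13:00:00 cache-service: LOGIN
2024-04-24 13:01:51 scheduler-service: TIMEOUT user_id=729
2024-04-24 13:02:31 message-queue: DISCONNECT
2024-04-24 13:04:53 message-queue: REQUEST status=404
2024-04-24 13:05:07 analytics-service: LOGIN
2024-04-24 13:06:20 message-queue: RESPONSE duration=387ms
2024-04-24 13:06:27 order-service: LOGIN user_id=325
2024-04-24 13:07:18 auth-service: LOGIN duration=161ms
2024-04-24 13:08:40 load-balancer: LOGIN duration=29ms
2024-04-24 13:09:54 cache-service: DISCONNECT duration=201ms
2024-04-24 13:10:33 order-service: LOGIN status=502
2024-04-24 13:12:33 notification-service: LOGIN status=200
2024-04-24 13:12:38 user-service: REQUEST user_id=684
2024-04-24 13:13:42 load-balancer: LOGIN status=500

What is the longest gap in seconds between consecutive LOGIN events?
307

To find the longest gap:

1. Extract all LOGIN events in chronological order
2. Calculate time differences between consecutive events
3. Find the maximum difference
4. Longest gap: 307 seconds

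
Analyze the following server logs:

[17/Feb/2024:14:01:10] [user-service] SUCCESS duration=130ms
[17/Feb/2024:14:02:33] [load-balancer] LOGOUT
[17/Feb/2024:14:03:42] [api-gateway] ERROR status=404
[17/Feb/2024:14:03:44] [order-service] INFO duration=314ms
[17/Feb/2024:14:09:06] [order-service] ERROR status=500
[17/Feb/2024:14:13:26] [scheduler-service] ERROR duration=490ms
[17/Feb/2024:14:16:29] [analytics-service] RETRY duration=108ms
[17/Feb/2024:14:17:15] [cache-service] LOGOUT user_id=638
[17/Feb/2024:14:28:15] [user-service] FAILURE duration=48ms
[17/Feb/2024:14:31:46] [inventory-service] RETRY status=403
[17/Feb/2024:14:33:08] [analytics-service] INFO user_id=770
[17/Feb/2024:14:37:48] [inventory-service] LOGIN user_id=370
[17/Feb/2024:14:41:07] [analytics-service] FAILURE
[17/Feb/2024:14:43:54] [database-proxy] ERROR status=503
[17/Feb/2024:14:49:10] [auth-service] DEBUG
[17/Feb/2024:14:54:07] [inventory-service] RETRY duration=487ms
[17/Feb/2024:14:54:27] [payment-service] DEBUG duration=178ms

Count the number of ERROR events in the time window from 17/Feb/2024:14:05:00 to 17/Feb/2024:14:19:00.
2

To count events in the time window:

1. Window boundaries: 17/Feb/2024:14:05:00 to 17/Feb/2024:14:19:00
2. Filter for ERROR events within this window
3. Count matching events: 2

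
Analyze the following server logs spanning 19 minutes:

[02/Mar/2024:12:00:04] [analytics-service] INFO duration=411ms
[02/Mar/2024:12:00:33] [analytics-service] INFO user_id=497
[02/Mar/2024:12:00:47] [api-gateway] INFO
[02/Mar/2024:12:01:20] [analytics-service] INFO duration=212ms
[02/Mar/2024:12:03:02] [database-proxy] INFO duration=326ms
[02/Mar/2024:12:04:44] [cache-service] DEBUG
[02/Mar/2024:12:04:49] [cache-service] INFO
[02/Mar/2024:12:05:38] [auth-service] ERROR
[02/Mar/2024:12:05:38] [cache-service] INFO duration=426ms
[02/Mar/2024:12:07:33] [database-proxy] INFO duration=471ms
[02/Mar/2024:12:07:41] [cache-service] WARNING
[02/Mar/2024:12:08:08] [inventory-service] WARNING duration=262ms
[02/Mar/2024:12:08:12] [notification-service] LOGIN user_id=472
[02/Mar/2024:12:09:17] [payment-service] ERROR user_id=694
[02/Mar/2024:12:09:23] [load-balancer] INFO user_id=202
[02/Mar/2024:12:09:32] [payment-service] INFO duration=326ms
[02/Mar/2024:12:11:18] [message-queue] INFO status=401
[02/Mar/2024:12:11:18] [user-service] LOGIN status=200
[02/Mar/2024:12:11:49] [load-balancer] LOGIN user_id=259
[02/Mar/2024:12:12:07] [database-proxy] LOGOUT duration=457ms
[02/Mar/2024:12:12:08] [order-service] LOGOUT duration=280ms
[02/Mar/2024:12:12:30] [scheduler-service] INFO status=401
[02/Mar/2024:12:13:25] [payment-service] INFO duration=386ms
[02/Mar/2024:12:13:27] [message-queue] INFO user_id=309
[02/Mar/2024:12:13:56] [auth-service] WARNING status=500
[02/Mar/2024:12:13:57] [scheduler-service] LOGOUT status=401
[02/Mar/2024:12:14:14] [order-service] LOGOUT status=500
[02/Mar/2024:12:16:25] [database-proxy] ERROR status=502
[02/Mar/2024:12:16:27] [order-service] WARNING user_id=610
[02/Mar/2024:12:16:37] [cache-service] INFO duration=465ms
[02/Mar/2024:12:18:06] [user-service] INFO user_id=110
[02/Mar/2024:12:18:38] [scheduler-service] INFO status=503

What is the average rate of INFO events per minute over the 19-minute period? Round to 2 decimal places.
0.89

To calculate the rate:

1. Count total INFO events: 17
2. Total time period: 19 minutes
3. Rate = 17 / 19 = 0.89 events per minute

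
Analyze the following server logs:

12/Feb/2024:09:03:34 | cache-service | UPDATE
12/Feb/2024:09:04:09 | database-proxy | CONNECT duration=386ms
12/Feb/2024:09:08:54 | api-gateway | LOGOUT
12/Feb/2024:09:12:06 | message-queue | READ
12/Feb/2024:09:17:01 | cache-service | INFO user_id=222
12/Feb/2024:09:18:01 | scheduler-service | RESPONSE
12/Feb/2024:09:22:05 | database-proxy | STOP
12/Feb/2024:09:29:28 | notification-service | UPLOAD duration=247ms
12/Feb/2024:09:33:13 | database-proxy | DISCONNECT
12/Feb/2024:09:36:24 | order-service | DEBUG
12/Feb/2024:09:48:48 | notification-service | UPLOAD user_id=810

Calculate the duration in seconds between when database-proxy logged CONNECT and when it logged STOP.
1076

To find the time between events:

1. Locate the first CONNECT event for database-proxy: 12/Feb/2024:09:04:09
2. Locate the first STOP event for database-proxy: 12/Feb/2024:09:22:05
3. Calculate the difference: 12/Feb/2024:09:22:05 - 12/Feb/2024:09:04:09 = 1076 seconds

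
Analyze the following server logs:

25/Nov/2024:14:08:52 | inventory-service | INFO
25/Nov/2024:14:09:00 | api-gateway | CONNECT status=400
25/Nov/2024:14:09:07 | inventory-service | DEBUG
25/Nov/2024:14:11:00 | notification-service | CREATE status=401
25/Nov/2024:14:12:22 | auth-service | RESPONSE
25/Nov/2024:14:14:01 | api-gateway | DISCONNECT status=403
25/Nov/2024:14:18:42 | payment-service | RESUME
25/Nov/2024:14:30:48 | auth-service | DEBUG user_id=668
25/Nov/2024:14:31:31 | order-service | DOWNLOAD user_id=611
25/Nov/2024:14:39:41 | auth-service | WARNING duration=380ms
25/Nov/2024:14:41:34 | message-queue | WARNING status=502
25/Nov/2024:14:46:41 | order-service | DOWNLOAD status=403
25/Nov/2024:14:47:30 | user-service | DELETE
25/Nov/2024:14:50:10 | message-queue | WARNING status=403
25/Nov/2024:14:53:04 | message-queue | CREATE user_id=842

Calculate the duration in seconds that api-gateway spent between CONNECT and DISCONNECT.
301

To calculate state duration:

1. Find CONNECT event for api-gateway: 25/Nov/2024:14:09:00
2. Find DISCONNECT event for api-gateway: 25/Nov/2024:14:14:01
3. Calculate duration: 25/Nov/2024:14:14:01 - 25/Nov/2024:14:09:00 = 301 seconds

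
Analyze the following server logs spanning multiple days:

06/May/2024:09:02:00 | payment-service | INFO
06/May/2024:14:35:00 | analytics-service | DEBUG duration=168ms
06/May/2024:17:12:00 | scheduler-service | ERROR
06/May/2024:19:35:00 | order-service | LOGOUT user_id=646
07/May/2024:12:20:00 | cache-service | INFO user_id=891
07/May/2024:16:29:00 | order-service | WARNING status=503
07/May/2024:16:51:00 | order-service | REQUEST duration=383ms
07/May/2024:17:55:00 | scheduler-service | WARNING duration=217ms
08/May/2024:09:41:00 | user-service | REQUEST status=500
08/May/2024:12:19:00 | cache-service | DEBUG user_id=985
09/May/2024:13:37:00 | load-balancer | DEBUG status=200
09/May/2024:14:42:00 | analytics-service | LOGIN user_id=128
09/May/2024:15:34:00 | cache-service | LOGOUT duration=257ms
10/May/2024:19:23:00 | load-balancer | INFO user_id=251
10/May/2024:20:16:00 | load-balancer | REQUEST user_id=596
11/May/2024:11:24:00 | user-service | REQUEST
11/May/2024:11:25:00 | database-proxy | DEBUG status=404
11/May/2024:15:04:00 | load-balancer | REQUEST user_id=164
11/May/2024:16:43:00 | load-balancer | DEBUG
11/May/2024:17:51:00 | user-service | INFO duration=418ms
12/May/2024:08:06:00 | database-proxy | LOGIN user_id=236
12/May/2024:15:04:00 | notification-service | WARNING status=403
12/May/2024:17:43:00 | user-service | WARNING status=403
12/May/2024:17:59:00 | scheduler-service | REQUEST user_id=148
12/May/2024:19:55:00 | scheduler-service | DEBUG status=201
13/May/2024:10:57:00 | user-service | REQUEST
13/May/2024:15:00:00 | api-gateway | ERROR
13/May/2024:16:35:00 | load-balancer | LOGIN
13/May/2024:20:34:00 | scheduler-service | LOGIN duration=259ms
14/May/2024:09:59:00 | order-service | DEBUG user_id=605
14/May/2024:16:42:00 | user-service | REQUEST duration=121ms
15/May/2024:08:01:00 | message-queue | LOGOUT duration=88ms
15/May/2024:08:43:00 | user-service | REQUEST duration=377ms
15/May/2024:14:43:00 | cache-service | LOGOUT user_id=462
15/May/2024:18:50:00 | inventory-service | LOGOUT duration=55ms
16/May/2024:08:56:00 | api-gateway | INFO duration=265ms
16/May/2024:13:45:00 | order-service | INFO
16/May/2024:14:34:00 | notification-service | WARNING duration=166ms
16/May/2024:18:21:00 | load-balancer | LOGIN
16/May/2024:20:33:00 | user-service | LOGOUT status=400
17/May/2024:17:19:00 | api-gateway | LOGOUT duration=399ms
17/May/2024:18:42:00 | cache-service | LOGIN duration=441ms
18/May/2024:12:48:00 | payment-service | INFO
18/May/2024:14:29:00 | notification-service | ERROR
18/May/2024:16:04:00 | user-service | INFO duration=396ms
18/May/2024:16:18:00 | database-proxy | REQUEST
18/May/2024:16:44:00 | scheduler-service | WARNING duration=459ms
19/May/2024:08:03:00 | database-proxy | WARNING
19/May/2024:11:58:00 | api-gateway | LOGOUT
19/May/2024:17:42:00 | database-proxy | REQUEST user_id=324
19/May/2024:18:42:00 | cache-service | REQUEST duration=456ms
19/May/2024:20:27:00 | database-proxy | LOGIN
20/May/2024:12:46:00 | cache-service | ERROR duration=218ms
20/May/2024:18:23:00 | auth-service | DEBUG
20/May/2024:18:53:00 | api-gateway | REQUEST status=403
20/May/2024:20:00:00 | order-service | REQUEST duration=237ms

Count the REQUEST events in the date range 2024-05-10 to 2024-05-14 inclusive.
6

To filter by date range:

1. Date range: 2024-05-10 through 2024-05-14, both dates inclusive
2. Filter for REQUEST events whose date falls in this range
3. Count matching events: 6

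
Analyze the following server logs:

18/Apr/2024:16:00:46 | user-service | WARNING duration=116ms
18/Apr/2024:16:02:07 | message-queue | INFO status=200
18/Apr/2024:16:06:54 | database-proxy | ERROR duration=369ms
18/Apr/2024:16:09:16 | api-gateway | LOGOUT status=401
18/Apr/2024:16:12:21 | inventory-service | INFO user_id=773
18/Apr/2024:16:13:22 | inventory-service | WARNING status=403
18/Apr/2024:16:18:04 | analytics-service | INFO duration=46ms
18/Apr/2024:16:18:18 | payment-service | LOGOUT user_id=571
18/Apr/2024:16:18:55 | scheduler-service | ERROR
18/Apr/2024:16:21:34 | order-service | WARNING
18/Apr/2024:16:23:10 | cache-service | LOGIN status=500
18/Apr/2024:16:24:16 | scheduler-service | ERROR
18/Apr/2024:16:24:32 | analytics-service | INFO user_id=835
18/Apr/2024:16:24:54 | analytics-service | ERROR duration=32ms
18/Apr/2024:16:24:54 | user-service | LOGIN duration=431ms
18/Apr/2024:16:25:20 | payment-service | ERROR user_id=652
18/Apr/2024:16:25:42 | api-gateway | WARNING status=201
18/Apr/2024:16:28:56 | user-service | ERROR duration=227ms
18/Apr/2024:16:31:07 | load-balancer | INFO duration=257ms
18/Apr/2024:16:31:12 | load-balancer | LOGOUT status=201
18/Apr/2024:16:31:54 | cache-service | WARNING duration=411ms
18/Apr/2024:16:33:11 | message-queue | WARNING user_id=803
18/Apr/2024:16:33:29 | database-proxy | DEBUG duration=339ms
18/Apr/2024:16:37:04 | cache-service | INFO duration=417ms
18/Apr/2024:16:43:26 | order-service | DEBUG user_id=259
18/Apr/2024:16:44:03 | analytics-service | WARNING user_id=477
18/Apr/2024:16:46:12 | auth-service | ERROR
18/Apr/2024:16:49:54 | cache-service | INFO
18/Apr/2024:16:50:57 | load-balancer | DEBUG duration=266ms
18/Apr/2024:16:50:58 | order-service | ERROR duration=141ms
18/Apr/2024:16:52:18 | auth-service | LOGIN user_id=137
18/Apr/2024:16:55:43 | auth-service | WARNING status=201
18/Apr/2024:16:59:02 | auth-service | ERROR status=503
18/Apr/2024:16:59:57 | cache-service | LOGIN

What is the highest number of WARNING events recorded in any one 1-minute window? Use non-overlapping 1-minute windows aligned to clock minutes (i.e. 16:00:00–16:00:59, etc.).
1

To find the burst window:

1. Divide the log period into non-overlapping 1-minute windows starting at 16:00
2. Count WARNING events in each window
3. Find the window with maximum count
4. Maximum events in a window: 1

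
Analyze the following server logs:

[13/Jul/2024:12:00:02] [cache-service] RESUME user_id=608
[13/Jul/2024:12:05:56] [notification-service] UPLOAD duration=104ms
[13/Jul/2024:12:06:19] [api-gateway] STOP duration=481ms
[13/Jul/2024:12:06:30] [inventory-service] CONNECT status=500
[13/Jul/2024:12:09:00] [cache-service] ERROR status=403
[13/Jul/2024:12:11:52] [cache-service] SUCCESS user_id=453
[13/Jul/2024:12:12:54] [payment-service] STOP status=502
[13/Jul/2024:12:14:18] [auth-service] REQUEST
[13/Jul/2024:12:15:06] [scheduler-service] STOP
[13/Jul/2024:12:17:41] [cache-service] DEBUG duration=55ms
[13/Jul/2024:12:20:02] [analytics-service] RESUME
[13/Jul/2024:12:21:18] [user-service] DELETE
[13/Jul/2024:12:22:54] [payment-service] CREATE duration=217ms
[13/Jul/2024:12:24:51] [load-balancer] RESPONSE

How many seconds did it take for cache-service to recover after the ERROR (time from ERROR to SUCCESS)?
172

To calculate recovery time:

1. Find ERROR event for cache-service: 13/Jul/2024:12:09:00
2. Find next SUCCESS event for cache-service: 13/Jul/2024:12:11:52
3. Recovery time: 13/Jul/2024:12:11:52 - 13/Jul/2024:12:09:00 = 172 seconds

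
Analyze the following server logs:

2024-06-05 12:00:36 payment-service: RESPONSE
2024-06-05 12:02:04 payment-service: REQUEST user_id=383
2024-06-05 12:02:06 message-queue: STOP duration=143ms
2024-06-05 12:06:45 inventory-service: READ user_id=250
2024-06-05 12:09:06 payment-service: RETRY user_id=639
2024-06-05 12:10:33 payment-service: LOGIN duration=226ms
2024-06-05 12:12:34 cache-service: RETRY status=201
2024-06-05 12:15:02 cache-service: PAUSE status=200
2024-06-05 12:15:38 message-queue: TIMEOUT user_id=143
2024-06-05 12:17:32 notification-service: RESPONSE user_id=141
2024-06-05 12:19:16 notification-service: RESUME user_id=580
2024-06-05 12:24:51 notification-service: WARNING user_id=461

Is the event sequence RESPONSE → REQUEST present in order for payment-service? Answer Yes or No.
Yes

To verify sequence order:

1. Find all events in sequence RESPONSE → REQUEST for payment-service
2. Extract their timestamps
3. Check if timestamps are in ascending order
4. Result: Yes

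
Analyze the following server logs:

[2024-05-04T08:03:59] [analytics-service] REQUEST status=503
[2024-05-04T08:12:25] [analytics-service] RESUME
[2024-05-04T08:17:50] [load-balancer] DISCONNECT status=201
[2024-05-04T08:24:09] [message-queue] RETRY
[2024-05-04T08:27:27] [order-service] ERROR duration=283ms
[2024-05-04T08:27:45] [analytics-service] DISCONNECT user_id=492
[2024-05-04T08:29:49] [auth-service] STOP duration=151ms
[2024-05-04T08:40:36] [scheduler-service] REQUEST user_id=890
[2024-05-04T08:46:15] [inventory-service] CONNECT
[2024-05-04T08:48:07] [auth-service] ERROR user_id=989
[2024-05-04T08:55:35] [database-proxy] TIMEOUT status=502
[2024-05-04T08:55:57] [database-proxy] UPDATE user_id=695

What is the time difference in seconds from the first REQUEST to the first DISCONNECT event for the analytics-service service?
1426

To find the time between events:

1. Locate the first REQUEST event for analytics-service: 2024-05-04T08:03:59
2. Locate the first DISCONNECT event for analytics-service: 2024-05-04T08:27:45
3. Calculate the difference: 2024-05-04T08:27:45 - 2024-05-04T08:03:59 = 1426 seconds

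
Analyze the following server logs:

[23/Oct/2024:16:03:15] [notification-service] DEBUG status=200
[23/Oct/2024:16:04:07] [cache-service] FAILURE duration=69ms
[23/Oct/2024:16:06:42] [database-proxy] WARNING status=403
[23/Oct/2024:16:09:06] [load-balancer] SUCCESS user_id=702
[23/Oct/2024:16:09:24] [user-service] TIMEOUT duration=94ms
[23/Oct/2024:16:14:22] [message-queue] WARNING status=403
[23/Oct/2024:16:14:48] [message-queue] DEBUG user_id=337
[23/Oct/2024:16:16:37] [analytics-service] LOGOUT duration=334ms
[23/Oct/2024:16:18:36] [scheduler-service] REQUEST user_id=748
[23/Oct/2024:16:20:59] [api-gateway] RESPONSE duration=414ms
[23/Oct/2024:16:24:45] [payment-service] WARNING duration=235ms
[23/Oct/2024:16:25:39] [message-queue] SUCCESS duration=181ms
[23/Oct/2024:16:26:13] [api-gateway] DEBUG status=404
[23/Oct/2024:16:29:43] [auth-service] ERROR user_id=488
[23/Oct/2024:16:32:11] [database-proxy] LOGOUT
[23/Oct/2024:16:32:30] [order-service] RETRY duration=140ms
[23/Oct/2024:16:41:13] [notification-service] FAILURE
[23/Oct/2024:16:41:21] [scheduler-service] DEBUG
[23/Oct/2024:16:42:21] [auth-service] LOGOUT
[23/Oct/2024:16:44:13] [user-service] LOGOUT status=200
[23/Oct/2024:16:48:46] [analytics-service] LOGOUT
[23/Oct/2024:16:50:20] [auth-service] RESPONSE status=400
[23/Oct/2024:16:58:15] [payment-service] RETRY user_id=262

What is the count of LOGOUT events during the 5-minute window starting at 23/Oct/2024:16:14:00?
1

To count events in the time window:

1. Window boundaries: 23/Oct/2024:16:14:00 to 23/Oct/2024:16:19:00
2. Filter for LOGOUT events within this window
3. Count matching events: 1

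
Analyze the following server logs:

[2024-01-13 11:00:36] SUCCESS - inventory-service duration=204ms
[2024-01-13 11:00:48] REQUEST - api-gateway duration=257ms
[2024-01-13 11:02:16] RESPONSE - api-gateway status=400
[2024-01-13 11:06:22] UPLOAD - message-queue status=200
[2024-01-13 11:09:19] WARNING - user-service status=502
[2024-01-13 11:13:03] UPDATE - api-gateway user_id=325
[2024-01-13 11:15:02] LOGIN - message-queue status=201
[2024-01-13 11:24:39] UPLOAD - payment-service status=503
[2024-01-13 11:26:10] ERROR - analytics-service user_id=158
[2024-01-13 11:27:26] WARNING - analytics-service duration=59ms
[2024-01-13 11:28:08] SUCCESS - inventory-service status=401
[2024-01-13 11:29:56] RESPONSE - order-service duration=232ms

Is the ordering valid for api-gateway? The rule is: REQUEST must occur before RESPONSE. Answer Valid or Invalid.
Valid

To validate ordering:

1. Required order: REQUEST → RESPONSE
2. Rule: REQUEST must occur before RESPONSE
3. Check actual order of events for api-gateway
4. Result: Valid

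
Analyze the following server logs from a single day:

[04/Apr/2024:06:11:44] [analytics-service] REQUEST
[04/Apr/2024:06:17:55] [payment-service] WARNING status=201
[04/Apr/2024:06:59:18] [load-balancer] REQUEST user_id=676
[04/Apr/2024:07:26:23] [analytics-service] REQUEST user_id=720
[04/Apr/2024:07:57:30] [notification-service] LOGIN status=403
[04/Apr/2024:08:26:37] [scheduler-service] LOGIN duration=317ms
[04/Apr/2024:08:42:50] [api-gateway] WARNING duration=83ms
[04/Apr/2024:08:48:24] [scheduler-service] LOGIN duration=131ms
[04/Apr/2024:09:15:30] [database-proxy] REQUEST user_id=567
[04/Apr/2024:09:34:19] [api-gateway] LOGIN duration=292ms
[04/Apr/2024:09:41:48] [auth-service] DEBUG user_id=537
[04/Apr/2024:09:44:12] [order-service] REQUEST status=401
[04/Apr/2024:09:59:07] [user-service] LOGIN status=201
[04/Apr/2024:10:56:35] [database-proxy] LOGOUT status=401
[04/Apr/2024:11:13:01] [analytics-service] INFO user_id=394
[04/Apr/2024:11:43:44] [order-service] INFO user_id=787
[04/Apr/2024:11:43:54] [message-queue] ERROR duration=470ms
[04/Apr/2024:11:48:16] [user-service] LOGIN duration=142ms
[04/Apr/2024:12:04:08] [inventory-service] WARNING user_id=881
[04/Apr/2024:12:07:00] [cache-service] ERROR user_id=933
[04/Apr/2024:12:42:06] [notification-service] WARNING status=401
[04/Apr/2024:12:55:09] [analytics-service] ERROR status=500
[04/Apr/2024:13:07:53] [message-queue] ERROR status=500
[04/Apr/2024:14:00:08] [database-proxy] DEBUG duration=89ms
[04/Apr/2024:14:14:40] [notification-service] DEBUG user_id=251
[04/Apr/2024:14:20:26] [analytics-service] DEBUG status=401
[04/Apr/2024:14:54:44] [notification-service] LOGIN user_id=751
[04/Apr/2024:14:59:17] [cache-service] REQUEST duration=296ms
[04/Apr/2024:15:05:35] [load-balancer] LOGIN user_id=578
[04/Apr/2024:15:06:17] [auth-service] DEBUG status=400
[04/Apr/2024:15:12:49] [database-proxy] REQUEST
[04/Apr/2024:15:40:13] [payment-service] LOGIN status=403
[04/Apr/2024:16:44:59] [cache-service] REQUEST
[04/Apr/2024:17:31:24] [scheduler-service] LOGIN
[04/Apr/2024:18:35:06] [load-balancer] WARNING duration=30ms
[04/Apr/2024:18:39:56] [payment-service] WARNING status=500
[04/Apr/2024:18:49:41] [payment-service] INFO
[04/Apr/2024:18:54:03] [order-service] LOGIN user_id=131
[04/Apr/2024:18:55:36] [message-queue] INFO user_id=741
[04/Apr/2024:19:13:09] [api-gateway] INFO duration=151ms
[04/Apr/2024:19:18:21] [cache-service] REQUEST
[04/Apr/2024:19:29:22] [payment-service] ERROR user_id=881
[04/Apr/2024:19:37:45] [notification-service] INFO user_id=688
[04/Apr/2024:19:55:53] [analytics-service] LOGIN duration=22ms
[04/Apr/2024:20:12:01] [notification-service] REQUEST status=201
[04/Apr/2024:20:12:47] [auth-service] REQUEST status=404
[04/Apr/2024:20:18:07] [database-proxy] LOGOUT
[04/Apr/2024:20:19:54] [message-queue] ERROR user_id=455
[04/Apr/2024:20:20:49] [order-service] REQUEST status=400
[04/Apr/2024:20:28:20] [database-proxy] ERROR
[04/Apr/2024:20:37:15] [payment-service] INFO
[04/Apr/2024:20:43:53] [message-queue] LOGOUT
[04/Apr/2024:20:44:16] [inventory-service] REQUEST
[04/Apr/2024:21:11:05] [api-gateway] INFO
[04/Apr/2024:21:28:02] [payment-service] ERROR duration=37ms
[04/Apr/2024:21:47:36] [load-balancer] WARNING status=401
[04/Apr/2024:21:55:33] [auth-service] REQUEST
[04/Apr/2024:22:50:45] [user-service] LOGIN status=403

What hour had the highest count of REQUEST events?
20

To find the peak hour:

1. Group all REQUEST events by hour
2. Count events in each hour
3. Find hour with maximum count
4. Peak hour: 20 (with 4 events)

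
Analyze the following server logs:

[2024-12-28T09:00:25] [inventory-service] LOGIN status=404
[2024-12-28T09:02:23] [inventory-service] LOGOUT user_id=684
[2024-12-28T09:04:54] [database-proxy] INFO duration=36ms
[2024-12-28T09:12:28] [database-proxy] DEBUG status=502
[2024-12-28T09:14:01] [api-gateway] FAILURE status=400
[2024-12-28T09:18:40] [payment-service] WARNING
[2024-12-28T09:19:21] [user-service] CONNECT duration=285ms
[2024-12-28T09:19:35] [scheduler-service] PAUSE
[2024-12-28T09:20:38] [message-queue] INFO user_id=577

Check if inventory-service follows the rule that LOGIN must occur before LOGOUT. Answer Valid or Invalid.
Valid

To validate ordering:

1. Required order: LOGIN → LOGOUT
2. Rule: LOGIN must occur before LOGOUT
3. Check actual order of events for inventory-service
4. Result: Valid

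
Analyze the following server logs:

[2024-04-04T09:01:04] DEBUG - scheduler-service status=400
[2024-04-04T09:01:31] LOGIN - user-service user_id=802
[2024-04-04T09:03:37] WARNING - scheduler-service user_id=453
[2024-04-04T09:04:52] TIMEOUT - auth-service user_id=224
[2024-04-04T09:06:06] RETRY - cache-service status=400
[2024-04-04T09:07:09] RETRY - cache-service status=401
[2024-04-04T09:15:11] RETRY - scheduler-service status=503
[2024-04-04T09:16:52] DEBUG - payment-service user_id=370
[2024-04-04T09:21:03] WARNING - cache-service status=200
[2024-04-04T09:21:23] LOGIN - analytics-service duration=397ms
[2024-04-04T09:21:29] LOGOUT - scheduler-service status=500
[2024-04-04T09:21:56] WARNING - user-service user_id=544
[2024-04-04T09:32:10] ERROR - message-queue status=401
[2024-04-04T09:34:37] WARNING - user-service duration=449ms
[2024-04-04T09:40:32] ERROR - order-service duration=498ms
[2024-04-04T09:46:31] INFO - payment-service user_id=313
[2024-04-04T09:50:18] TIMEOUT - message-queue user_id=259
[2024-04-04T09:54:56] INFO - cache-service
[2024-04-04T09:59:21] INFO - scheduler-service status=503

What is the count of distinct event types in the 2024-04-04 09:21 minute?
3

To count unique event types:

1. Filter events in the minute starting at 2024-04-04 09:21
2. Extract event types from matching entries
3. Count unique types: 3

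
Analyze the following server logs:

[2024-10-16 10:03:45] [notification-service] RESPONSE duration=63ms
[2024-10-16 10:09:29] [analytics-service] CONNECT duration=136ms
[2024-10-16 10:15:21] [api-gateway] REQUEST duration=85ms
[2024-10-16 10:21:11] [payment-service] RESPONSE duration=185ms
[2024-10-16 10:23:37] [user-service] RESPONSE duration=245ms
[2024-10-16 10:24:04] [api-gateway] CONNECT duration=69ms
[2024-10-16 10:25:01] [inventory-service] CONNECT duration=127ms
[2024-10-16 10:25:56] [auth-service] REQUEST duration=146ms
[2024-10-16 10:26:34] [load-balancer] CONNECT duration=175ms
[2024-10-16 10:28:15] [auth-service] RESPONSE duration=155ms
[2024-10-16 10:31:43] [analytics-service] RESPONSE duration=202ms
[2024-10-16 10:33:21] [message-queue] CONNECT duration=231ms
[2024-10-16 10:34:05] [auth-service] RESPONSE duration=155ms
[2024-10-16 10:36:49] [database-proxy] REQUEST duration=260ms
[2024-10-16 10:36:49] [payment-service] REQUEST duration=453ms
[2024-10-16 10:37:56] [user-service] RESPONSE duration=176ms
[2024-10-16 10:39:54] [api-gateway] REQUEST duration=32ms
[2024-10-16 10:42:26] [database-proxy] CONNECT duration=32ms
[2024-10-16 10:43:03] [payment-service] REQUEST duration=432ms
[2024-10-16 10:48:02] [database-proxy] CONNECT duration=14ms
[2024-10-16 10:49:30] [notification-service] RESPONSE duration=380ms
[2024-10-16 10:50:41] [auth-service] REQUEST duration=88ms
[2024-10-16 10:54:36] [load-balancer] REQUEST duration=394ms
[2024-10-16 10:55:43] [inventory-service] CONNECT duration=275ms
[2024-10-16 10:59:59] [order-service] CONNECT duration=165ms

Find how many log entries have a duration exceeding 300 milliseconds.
4

To count timeouts:

1. Threshold: 300ms
2. Extract duration from each log entry
3. Count entries where duration > 300
4. Timeout count: 4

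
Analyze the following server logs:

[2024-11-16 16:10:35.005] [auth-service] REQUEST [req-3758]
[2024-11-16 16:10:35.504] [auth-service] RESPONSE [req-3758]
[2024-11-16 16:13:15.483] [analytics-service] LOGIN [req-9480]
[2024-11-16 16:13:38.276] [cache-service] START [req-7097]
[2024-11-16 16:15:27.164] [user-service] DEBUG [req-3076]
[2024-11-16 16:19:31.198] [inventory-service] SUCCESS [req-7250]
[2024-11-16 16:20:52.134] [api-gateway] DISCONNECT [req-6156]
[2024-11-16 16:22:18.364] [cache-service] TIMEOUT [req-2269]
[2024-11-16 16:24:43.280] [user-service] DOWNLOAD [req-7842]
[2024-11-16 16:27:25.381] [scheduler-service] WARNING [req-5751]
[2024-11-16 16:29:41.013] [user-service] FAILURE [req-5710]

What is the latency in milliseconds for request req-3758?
499

To calculate latency:

1. Find REQUEST with id req-3758: 2024-11-16 16:10:35.005
2. Find RESPONSE with id req-3758: 2024-11-16 16:10:35.504
3. Latency: 2024-11-16 16:10:35.504 - 2024-11-16 16:10:35.005 = 499ms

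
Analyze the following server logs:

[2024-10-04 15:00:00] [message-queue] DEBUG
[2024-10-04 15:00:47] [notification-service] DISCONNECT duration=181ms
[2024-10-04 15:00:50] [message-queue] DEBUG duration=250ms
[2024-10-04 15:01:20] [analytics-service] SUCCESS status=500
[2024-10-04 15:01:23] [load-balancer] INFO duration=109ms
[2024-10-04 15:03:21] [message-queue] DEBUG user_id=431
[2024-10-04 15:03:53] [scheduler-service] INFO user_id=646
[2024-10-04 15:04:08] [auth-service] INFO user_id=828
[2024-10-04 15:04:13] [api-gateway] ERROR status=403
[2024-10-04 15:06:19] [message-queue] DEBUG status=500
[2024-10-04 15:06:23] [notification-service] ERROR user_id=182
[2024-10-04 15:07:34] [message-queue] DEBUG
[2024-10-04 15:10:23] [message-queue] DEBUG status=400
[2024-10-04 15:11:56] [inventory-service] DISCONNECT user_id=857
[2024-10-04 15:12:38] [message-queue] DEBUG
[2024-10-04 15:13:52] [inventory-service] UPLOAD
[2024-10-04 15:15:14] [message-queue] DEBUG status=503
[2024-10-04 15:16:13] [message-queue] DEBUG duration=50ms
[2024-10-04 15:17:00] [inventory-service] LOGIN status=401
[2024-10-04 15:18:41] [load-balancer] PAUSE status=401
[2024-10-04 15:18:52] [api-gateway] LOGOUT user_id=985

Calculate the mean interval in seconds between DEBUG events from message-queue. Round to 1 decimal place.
121.6

To calculate average interval:

1. Find all DEBUG events for message-queue in order
2. Calculate time gaps between consecutive events
3. Compute mean of gaps: 973 / 8 = 121.6 seconds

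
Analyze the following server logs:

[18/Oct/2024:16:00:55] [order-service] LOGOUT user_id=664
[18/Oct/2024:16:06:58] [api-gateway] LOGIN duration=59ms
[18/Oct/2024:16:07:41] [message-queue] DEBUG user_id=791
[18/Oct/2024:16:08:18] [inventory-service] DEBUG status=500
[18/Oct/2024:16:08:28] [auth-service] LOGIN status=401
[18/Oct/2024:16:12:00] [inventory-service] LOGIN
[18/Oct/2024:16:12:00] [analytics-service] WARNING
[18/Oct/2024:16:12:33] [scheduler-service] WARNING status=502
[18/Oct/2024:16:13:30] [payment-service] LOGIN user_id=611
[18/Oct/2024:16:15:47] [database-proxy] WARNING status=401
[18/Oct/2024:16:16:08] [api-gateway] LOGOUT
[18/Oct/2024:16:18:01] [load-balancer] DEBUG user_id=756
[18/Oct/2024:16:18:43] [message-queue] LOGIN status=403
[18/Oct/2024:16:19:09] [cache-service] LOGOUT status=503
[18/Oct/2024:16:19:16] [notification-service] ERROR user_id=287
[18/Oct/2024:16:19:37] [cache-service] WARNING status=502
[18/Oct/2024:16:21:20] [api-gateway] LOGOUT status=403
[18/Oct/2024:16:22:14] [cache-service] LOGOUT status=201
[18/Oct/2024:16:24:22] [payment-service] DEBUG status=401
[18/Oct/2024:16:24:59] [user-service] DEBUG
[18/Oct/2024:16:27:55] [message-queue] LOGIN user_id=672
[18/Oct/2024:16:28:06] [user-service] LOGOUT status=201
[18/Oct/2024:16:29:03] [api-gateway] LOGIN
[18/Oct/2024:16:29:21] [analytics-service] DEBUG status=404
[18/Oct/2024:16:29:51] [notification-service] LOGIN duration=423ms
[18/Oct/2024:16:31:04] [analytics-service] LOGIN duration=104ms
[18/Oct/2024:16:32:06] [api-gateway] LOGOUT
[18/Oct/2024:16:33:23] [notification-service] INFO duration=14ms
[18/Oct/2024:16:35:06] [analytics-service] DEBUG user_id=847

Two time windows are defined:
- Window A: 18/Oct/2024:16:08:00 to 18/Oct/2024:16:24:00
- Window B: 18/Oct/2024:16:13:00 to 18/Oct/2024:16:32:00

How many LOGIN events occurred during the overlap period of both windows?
2

To find overlap events:

1. Window A: 18/Oct/2024:16:08:00 to 18/Oct/2024:16:24:00
2. Window B: 18/Oct/2024:16:13:00 to 18/Oct/2024:16:32:00
3. Overlap period: 18/Oct/2024:16:13:00 to 18/Oct/2024:16:24:00
4. Count LOGIN events in overlap: 2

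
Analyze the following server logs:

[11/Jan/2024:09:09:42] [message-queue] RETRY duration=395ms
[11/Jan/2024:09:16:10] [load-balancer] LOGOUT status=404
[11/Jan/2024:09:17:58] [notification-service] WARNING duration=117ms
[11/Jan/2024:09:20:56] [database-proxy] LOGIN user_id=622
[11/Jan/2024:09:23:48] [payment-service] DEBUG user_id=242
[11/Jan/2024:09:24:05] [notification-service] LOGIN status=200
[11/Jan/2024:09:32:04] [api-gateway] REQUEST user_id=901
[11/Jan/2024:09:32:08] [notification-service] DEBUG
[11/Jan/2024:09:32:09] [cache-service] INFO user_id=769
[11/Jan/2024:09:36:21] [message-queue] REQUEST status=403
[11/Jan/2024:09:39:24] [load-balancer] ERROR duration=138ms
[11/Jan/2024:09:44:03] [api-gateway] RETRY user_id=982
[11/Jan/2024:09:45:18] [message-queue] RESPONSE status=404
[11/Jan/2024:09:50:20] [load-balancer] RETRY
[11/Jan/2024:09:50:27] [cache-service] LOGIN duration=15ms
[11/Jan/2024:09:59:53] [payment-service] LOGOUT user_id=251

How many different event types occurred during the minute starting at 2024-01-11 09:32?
3

To count unique event types:

1. Filter events in the minute starting at 2024-01-11 09:32
2. Extract event types from matching entries
3. Count unique types: 3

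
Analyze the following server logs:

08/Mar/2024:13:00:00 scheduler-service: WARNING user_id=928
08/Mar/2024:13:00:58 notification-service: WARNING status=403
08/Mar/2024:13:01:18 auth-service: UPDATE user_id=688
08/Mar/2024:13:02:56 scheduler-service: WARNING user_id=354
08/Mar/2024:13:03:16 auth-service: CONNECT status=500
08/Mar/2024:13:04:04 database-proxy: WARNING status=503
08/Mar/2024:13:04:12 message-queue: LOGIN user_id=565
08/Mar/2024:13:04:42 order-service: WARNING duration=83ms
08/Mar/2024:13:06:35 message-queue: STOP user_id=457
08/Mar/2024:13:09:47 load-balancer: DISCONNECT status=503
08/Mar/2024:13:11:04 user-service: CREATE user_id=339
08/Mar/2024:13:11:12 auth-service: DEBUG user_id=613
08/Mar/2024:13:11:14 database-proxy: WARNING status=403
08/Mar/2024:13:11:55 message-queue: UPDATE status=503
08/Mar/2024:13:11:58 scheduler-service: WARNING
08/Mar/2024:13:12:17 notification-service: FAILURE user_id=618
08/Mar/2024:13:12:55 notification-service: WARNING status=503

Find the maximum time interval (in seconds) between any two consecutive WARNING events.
392

To find the longest gap:

1. Extract all WARNING events in chronological order
2. Calculate time differences between consecutive events
3. Find the maximum difference
4. Longest gap: 392 seconds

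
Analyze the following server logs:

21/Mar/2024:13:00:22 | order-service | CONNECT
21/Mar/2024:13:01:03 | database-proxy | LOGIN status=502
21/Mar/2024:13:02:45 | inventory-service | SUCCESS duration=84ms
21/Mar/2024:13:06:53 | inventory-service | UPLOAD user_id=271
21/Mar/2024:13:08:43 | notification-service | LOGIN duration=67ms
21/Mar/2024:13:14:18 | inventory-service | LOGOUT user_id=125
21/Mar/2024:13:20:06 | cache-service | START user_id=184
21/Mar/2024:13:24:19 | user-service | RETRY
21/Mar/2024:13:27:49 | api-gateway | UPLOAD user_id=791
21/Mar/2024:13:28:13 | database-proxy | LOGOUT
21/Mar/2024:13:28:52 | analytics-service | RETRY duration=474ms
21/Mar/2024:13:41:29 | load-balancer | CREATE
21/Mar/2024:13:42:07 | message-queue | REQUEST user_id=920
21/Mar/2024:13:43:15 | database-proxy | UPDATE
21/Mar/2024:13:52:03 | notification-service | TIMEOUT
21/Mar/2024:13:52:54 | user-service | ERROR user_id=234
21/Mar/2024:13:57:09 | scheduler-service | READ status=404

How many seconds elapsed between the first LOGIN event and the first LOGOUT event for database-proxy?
1630

To find the time between events:

1. Locate the first LOGIN event for database-proxy: 21/Mar/2024:13:01:03
2. Locate the first LOGOUT event for database-proxy: 21/Mar/2024:13:28:13
3. Calculate the difference: 21/Mar/2024:13:28:13 - 21/Mar/2024:13:01:03 = 1630 seconds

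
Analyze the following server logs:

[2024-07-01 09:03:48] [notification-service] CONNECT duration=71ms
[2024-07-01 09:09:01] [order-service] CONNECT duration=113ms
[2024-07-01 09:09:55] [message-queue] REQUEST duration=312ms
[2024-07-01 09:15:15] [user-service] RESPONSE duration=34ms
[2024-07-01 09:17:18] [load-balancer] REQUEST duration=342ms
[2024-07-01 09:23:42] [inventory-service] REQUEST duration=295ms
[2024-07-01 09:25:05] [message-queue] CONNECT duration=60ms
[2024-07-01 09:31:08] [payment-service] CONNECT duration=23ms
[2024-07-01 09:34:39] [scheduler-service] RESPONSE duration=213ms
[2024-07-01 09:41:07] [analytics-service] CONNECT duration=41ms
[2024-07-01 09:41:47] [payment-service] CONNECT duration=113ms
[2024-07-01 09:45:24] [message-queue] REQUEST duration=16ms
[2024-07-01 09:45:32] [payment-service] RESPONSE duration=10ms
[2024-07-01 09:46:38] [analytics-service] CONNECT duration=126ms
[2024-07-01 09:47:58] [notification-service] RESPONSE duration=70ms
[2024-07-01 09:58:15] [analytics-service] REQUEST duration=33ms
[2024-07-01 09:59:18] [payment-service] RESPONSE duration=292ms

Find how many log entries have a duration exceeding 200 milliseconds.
5

To count timeouts:

1. Threshold: 200ms
2. Extract duration from each log entry
3. Count entries where duration > 200
4. Timeout count: 5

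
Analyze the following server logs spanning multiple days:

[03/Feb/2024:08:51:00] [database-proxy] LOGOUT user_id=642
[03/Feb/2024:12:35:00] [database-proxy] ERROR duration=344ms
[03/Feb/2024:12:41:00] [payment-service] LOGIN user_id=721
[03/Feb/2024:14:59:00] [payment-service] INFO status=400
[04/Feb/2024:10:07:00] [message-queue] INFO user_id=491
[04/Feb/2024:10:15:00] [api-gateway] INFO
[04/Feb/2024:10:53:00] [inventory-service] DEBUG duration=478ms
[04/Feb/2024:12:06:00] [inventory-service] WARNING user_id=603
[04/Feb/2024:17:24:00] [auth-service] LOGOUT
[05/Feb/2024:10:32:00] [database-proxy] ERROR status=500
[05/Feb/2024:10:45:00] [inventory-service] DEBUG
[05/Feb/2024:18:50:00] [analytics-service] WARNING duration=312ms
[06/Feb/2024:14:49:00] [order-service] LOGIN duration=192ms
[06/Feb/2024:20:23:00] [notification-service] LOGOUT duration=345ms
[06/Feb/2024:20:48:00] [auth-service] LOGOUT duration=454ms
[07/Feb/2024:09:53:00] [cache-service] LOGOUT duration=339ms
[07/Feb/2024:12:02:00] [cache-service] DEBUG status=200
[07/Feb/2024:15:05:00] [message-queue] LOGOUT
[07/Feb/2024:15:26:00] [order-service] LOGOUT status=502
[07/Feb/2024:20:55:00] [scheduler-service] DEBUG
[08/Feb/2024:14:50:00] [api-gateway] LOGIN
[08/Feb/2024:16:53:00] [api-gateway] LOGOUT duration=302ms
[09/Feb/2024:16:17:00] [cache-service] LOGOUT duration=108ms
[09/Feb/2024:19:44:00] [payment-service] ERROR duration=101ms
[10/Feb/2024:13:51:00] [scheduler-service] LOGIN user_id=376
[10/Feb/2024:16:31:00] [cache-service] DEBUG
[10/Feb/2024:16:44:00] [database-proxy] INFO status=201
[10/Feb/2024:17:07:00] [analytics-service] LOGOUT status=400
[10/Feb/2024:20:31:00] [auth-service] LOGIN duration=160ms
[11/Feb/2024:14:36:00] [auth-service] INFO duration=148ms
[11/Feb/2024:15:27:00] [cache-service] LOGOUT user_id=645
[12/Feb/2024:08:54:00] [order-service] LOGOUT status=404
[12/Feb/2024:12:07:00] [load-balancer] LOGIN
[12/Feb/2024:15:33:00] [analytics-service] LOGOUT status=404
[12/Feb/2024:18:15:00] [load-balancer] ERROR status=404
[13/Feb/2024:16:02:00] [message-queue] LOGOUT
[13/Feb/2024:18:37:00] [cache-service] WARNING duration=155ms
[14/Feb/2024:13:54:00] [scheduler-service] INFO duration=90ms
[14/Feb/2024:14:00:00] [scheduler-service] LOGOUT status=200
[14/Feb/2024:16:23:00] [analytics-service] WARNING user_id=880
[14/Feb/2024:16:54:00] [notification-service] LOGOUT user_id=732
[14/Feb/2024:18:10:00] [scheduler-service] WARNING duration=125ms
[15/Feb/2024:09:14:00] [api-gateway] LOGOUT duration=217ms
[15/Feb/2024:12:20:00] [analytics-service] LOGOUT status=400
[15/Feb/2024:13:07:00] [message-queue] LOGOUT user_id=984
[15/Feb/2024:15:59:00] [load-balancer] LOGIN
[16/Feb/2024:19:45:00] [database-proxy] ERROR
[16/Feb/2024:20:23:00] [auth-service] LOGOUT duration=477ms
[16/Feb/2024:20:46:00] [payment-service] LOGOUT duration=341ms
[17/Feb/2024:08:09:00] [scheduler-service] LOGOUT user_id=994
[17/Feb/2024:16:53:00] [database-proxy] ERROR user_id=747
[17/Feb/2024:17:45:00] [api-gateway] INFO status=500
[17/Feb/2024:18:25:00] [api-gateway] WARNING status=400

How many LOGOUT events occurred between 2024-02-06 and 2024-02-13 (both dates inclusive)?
12

To filter by date range:

1. Date range: 2024-02-06 through 2024-02-13, both dates inclusive
2. Filter for LOGOUT events whose date falls in this range
3. Count matching events: 12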